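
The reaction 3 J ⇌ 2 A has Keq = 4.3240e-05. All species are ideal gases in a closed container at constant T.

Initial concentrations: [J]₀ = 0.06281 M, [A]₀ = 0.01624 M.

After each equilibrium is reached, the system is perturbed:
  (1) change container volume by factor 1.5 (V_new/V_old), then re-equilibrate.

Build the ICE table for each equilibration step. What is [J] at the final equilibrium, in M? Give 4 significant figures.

Q₀ = 1.064 vs Keq = 4.3240e-05 ⇒ Q>K, reverse
Step 1:
                  J         A
  init      0.06281   0.01624
  Δ         0.02411  -0.01607
  eq        0.08692 1.6850e-04
  solve Keq expr → x = -0.008036; check Q = 4.3240e-05
Then change container volume by factor 1.5 (V_new/V_old).
Step 2:
                  J         A
  init      0.05794 1.1233e-04
  Δ       3.0811e-05 -2.0540e-05
  eq        0.05798 9.1793e-05
  solve Keq expr → x = -1.0270e-05; check Q = 4.3240e-05

[J]_eq = 0.05798 M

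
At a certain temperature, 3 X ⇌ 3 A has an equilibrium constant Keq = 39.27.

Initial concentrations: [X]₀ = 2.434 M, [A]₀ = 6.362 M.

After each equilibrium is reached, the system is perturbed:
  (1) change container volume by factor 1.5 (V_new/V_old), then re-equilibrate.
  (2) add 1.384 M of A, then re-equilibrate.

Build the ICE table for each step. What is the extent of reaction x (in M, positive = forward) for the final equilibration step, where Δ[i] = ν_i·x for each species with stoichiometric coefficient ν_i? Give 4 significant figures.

Q₀ = 17.86 vs Keq = 39.27 ⇒ Q<K, forward
Step 1:
                  X         A
  Initial     2.434     6.362
  Change    -0.4345    0.4345
  Equil           2     6.796
  solve Keq expr → x = 0.1448; check Q = 39.27
Then change container volume by factor 1.5 (V_new/V_old).
Step 2:
                  X         A
  Initial     1.333     4.531
  Change          0         0
  Equil       1.333     4.531
  solve Keq expr → x = 0; check Q = 39.27
Then add 1.384 M of A.
Step 3:
                  X         A
  Initial     1.333     5.915
  Change     0.3146   -0.3146
  Equil       1.648       5.6
  solve Keq expr → x = -0.1049; check Q = 39.27

x = -0.1049 M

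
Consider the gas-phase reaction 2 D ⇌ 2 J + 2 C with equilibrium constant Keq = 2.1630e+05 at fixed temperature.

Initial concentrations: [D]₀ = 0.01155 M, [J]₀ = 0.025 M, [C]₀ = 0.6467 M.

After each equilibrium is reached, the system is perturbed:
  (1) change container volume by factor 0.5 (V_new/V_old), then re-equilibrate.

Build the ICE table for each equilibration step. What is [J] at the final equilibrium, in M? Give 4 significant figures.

[J]_eq = 0.07289 M

Q₀ = 1.959 vs Keq = 2.1630e+05 ⇒ Q<K, forward
Step 1:
                    D           J           C
  Initial     0.01155       0.025      0.6467
  Change      -0.0115      0.0115      0.0115
  Equil    5.1654e-05      0.0365      0.6582
  solve Keq expr → x = 0.005749; check Q = 2.1630e+05
Then change container volume by factor 0.5 (V_new/V_old).
Step 2:
                    D           J           C
  Initial  1.0331e-04       0.073       1.316
  Change   1.0300e-04 -1.0300e-04 -1.0300e-04
  Equil    2.0631e-04     0.07289       1.316
  solve Keq expr → x = -5.1500e-05; check Q = 2.1630e+05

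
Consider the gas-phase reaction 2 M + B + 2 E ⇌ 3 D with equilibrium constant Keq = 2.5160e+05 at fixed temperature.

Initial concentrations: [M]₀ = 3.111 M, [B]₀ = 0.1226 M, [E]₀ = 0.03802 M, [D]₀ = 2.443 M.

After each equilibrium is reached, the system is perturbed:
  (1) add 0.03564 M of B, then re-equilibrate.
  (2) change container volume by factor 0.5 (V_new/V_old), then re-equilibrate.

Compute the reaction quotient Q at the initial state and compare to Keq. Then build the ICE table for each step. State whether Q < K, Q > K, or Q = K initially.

Q₀ = 8501 vs Keq = 2.5160e+05 ⇒ Q<K, forward
Step 1:
                    M           B           E           D
  I             3.111      0.1226     0.03802       2.443
  C          -0.03027    -0.01514    -0.03027     0.04541
  E             3.081      0.1075    0.007749       2.488
  solve Keq expr → x = 0.01514; check Q = 2.5160e+05
Then add 0.03564 M of B.
Step 2:
                    M           B           E           D
  I             3.081      0.1431    0.007749       2.488
  C         -0.001014 -5.0680e-04   -0.001014     0.00152
  E              3.08      0.1426    0.006735        2.49
  solve Keq expr → x = 5.0680e-04; check Q = 2.5160e+05
Then change container volume by factor 0.5 (V_new/V_old).
Step 3:
                    M           B           E           D
  I             6.159      0.2852     0.01347        4.98
  C         -0.006668   -0.003334   -0.006668        0.01
  E             6.153      0.2819    0.006803        4.99
  solve Keq expr → x = 0.003334; check Q = 2.5160e+05

Q₀ = 8501; Q < K (proceeds forward)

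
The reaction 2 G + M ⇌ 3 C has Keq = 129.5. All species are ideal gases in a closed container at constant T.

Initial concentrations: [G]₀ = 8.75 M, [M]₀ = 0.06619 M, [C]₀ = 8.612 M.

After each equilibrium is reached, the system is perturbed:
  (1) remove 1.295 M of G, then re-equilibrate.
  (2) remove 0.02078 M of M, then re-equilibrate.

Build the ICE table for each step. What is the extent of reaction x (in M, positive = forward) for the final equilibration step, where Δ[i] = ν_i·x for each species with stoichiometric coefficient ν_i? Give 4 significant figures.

Q₀ = 126 vs Keq = 129.5 ⇒ Q<K, forward
Step 1:
                    G           M           C
  I              8.75     0.06619       8.612
  C         -0.003226   -0.001613    0.004839
  E             8.747     0.06458       8.617
  solve Keq expr → x = 0.001613; check Q = 129.5
Then remove 1.295 M of G.
Step 2:
                    G           M           C
  I             7.452     0.06458       8.617
  C           0.04285     0.02143    -0.06428
  E             7.495       0.086       8.553
  solve Keq expr → x = -0.02143; check Q = 129.5
Then remove 0.02078 M of M.
Step 3:
                    G           M           C
  I             7.495     0.06522       8.553
  C           0.03663     0.01831    -0.05494
  E             7.531     0.08354       8.498
  solve Keq expr → x = -0.01831; check Q = 129.5

x = -0.01831 M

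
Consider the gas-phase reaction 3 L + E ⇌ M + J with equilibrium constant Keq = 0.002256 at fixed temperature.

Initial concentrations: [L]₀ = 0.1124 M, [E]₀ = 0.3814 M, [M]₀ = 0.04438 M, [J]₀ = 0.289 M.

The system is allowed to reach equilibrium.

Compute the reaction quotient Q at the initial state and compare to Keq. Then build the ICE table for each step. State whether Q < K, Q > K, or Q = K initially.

Q₀ = 23.68 vs Keq = 0.002256 ⇒ Q>K, reverse
Step 1:
                  L         E         M         J
  I          0.1124    0.3814   0.04438     0.289
  C           0.133   0.04432  -0.04432  -0.04432
  E          0.2454    0.4257 5.7985e-05    0.2447
  solve Keq expr → x = -0.04432; check Q = 0.002256

Q₀ = 23.68; Q > K (proceeds reverse)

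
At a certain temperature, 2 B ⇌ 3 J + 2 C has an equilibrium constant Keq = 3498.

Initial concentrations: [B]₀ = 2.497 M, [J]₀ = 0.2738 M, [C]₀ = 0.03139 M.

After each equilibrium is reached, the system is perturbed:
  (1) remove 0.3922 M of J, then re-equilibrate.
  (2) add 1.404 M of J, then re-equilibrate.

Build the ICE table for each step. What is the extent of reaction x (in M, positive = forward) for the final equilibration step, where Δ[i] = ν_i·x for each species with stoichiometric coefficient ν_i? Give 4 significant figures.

x = -0.06044 M

Q₀ = 3.2437e-06 vs Keq = 3498 ⇒ Q<K, forward
Step 1:
                    B           J           C
  init          2.497      0.2738     0.03139
  Δ            -2.233       3.349       2.233
  eq            0.264       3.623       2.264
  solve Keq expr → x = 1.116; check Q = 3498
Then remove 0.3922 M of J.
Step 2:
                    B           J           C
  init          0.264       3.231       2.264
  Δ           -0.0332     0.04979      0.0332
  eq           0.2308       3.281       2.298
  solve Keq expr → x = 0.0166; check Q = 3498
Then add 1.404 M of J.
Step 3:
                    B           J           C
  init         0.2308       4.685       2.298
  Δ            0.1209     -0.1813     -0.1209
  eq           0.3517       4.504       2.177
  solve Keq expr → x = -0.06044; check Q = 3498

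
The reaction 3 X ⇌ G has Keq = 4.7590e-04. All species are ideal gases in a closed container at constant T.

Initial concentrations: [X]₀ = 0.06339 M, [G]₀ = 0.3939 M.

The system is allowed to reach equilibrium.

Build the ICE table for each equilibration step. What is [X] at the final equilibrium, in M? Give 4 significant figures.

Q₀ = 1546 vs Keq = 4.7590e-04 ⇒ Q>K, reverse
Step 1:
                  X         G
  I         0.06339    0.3939
  C           1.179    -0.393
  E           1.242 9.1254e-04
  solve Keq expr → x = -0.393; check Q = 4.7590e-04

[X]_eq = 1.242 M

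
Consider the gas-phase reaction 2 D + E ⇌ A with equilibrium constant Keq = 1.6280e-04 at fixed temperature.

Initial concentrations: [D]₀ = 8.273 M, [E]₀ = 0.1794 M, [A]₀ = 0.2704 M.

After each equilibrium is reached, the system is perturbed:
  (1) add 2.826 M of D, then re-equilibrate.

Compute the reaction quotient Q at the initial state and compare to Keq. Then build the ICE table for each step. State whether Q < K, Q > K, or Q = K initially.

Q₀ = 0.02202; Q > K (proceeds reverse)

Q₀ = 0.02202 vs Keq = 1.6280e-04 ⇒ Q>K, reverse
Step 1:
                    D           E           A
  I             8.273      0.1794      0.2704
  C            0.5296      0.2648     -0.2648
  E             8.803      0.4442    0.005603
  solve Keq expr → x = -0.2648; check Q = 1.6280e-04
Then add 2.826 M of D.
Step 2:
                    D           E           A
  I             11.63      0.4442    0.005603
  C         -0.008144   -0.004072    0.004072
  E             11.62      0.4401    0.009676
  solve Keq expr → x = 0.004072; check Q = 1.6280e-04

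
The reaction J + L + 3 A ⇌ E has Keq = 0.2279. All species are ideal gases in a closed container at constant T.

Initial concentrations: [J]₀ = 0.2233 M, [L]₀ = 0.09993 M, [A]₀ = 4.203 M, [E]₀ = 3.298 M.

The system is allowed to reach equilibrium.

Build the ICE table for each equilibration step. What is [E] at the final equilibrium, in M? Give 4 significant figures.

Q₀ = 1.991 vs Keq = 0.2279 ⇒ Q>K, reverse
Step 1:
                   J          L          A          E
  init        0.2233    0.09993      4.203      3.298
  Δ           0.1957     0.1957     0.5871    -0.1957
  eq           0.419     0.2956       4.79      3.102
  solve Keq expr → x = -0.1957; check Q = 0.2279

[E]_eq = 3.102 M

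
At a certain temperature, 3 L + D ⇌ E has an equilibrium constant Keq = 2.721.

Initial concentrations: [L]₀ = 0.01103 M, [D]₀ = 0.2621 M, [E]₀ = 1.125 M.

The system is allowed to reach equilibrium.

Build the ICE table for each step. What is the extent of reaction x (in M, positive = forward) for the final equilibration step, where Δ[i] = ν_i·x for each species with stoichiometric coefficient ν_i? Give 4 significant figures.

Q₀ = 3.1986e+06 vs Keq = 2.721 ⇒ Q>K, reverse
Step 1:
                    L           D           E
  I           0.01103      0.2621       1.125
  C             0.824      0.2747     -0.2747
  E             0.835      0.5368      0.8503
  solve Keq expr → x = -0.2747; check Q = 2.721

x = -0.2747 M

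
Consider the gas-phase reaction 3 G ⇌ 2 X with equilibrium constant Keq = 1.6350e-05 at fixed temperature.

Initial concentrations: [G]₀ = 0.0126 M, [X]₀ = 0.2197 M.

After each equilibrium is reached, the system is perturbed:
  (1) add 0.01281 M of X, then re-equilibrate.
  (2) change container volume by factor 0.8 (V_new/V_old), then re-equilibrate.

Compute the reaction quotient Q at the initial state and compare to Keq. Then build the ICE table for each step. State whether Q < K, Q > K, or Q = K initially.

Q₀ = 2.4130e+04 vs Keq = 1.6350e-05 ⇒ Q>K, reverse
Step 1:
                   G          X
  I           0.0126     0.2197
  C           0.3283    -0.2189
  E           0.3409 8.0497e-04
  solve Keq expr → x = -0.1094; check Q = 1.6350e-05
Then add 0.01281 M of X.
Step 2:
                   G          X
  I           0.3409    0.01361
  C          0.01911   -0.01274
  E           0.3601 8.7360e-04
  solve Keq expr → x = -0.006371; check Q = 1.6350e-05
Then change container volume by factor 0.8 (V_new/V_old).
Step 3:
                   G          X
  I           0.4501   0.001092
  C       -1.9217e-04 1.2811e-04
  E           0.4499    0.00122
  solve Keq expr → x = 6.4055e-05; check Q = 1.6350e-05

Q₀ = 2.4130e+04; Q > K (proceeds reverse)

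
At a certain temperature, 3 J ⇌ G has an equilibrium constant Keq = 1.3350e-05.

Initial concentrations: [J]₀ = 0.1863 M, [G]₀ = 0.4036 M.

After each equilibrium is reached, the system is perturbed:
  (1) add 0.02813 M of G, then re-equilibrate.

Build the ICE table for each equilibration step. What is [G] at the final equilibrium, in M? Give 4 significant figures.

Q₀ = 62.42 vs Keq = 1.3350e-05 ⇒ Q>K, reverse
Step 1:
                    J           G
  Initial      0.1863      0.4036
  Change        1.211     -0.4036
  Equil         1.397  3.6397e-05
  solve Keq expr → x = -0.4036; check Q = 1.3350e-05
Then add 0.02813 M of G.
Step 2:
                    J           G
  Initial       1.397     0.02817
  Change      0.08437    -0.02812
  Equil         1.481  4.3397e-05
  solve Keq expr → x = -0.02812; check Q = 1.3350e-05

[G]_eq = 4.3397e-05 M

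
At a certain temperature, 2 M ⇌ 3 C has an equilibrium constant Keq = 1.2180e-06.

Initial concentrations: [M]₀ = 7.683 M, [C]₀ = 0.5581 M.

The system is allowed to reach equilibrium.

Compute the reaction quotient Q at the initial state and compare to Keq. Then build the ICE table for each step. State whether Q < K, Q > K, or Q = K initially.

Q₀ = 0.002945 vs Keq = 1.2180e-06 ⇒ Q>K, reverse
Step 1:
                  M         C
  Initial     7.683    0.5581
  Change     0.3435   -0.5153
  Equil       8.027   0.04281
  solve Keq expr → x = -0.1718; check Q = 1.2180e-06

Q₀ = 0.002945; Q > K (proceeds reverse)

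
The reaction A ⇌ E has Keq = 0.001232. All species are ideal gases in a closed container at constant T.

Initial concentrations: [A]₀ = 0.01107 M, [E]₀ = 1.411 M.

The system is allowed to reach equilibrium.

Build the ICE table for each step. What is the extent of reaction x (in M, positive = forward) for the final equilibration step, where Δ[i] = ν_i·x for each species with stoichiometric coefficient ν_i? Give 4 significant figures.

x = -1.409 M

Q₀ = 127.5 vs Keq = 0.001232 ⇒ Q>K, reverse
Step 1:
                  A         E
  init      0.01107     1.411
  Δ           1.409    -1.409
  eq           1.42   0.00175
  solve Keq expr → x = -1.409; check Q = 0.001232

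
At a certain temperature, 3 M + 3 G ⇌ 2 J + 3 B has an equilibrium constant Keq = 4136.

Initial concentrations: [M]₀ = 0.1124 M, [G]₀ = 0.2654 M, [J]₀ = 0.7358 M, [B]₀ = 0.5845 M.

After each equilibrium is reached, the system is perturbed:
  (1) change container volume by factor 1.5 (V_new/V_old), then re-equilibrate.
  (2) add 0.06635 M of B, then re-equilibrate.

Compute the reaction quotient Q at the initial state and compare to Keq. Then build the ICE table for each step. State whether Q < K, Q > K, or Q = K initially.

Q₀ = 4073 vs Keq = 4136 ⇒ Q<K, forward
Step 1:
                  M         G         J         B
  init       0.1124    0.2654    0.7358    0.5845
  Δ       -3.4341e-04 -3.4341e-04 2.2894e-04 3.4341e-04
  eq         0.1121    0.2651     0.736    0.5848
  solve Keq expr → x = 1.1447e-04; check Q = 4136
Then change container volume by factor 1.5 (V_new/V_old).
Step 2:
                  M         G         J         B
  init       0.0747    0.1767    0.4907    0.3899
  Δ        0.006166  0.006166 -0.004111 -0.006166
  eq        0.08087    0.1829    0.4866    0.3837
  solve Keq expr → x = -0.002055; check Q = 4136
Then add 0.06635 M of B.
Step 3:
                  M         G         J         B
  init      0.08087    0.1829    0.4866    0.4501
  Δ         0.00785   0.00785 -0.005234  -0.00785
  eq        0.08872    0.1907    0.4813    0.4422
  solve Keq expr → x = -0.002617; check Q = 4136

Q₀ = 4073; Q < K (proceeds forward)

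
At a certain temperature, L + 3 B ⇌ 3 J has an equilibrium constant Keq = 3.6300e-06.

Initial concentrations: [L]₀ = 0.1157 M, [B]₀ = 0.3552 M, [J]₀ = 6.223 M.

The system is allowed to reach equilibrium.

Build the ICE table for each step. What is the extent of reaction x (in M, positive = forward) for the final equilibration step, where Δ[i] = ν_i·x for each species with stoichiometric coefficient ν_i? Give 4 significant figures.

Q₀ = 4.6478e+04 vs Keq = 3.6300e-06 ⇒ Q>K, reverse
Step 1:
                    L           B           J
  I            0.1157      0.3552       6.223
  C             2.032       6.095      -6.095
  E             2.147        6.45      0.1279
  solve Keq expr → x = -2.032; check Q = 3.6300e-06

x = -2.032 M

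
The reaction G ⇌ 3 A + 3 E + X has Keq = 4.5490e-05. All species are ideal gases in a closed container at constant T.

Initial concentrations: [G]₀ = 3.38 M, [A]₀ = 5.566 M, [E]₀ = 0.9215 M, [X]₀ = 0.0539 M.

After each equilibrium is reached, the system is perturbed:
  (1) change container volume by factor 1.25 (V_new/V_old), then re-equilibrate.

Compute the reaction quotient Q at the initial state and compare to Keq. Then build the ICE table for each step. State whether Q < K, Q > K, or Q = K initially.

Q₀ = 2.152 vs Keq = 4.5490e-05 ⇒ Q>K, reverse
Step 1:
                  G         A         E         X
  I            3.38     5.566    0.9215    0.0539
  C          0.0539   -0.1617   -0.1617   -0.0539
  E           3.434     5.404    0.7598 2.2562e-06
  solve Keq expr → x = -0.0539; check Q = 4.5490e-05
Then change container volume by factor 1.25 (V_new/V_old).
Step 2:
                  G         A         E         X
  I           2.747     4.323    0.6078 1.8049e-06
  C       -5.0798e-06 1.5239e-05 1.5239e-05 5.0798e-06
  E           2.747     4.323    0.6079 6.8847e-06
  solve Keq expr → x = 5.0798e-06; check Q = 4.5490e-05

Q₀ = 2.152; Q > K (proceeds reverse)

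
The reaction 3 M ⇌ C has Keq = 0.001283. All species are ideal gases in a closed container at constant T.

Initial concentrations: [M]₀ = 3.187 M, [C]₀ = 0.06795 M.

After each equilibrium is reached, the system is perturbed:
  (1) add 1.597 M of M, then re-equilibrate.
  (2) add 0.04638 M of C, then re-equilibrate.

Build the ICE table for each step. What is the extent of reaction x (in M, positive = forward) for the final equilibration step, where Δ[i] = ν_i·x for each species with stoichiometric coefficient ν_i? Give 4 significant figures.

x = -0.03706 M

Q₀ = 0.002099 vs Keq = 0.001283 ⇒ Q>K, reverse
Step 1:
                  M         C
  init        3.187   0.06795
  Δ         0.07077  -0.02359
  eq          3.258   0.04436
  solve Keq expr → x = -0.02359; check Q = 0.001283
Then add 1.597 M of M.
Step 2:
                  M         C
  init        4.855   0.04436
  Δ         -0.2442   0.08139
  eq          4.611    0.1257
  solve Keq expr → x = 0.08139; check Q = 0.001283
Then add 0.04638 M of C.
Step 3:
                  M         C
  init        4.611    0.1721
  Δ          0.1112  -0.03706
  eq          4.722    0.1351
  solve Keq expr → x = -0.03706; check Q = 0.001283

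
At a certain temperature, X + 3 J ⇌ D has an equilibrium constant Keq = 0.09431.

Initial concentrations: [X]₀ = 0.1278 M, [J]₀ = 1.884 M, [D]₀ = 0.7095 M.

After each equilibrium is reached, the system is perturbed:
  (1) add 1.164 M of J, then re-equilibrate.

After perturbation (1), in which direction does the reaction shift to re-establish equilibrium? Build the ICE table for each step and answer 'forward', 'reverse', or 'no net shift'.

Q₀ = 0.8302 vs Keq = 0.09431 ⇒ Q>K, reverse
Step 1:
                    X           J           D
  I            0.1278       1.884      0.7095
  C            0.2084      0.6253     -0.2084
  E            0.3362       2.509      0.5011
  solve Keq expr → x = -0.2084; check Q = 0.09431
Then add 1.164 M of J.
Step 2:
                    X           J           D
  I            0.3362       3.673      0.5011
  C           -0.1394     -0.4181      0.1394
  E            0.1969       3.255      0.6404
  solve Keq expr → x = 0.1394; check Q = 0.09431

Direction: forward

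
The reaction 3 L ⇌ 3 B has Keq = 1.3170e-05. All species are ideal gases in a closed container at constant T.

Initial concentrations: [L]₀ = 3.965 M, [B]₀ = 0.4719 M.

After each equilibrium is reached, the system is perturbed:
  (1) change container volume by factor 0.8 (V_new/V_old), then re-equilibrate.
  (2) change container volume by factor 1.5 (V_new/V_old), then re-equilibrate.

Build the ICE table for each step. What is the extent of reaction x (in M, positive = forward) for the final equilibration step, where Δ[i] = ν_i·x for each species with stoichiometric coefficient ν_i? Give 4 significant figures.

Q₀ = 0.001686 vs Keq = 1.3170e-05 ⇒ Q>K, reverse
Step 1:
                    L           B
  init          3.965      0.4719
  Δ            0.3695     -0.3695
  eq            4.335      0.1024
  solve Keq expr → x = -0.1232; check Q = 1.3170e-05
Then change container volume by factor 0.8 (V_new/V_old).
Step 2:
                    L           B
  init          5.418       0.128
  Δ                 0           0
  eq            5.418       0.128
  solve Keq expr → x = 0; check Q = 1.3170e-05
Then change container volume by factor 1.5 (V_new/V_old).
Step 3:
                    L           B
  init          3.612      0.0853
  Δ                 0           0
  eq            3.612      0.0853
  solve Keq expr → x = 0; check Q = 1.3170e-05

x = 0 M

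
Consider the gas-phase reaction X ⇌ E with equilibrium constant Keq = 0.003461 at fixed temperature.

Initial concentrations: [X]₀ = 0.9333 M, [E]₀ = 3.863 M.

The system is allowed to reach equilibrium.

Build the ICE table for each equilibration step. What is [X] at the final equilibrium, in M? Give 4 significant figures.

[X]_eq = 4.78 M

Q₀ = 4.139 vs Keq = 0.003461 ⇒ Q>K, reverse
Step 1:
                   X          E
  I           0.9333      3.863
  C            3.846     -3.846
  E             4.78    0.01654
  solve Keq expr → x = -3.846; check Q = 0.003461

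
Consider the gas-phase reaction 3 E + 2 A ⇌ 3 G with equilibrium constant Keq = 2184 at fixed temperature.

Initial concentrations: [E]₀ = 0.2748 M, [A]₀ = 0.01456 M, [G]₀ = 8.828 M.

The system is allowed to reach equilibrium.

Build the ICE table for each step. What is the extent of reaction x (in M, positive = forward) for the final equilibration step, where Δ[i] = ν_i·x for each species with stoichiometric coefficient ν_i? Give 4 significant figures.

Q₀ = 1.5639e+08 vs Keq = 2184 ⇒ Q>K, reverse
Step 1:
                   E          A          G
  I           0.2748    0.01456      8.828
  C           0.7222     0.4815    -0.7222
  E            0.997      0.496      8.106
  solve Keq expr → x = -0.2407; check Q = 2184

x = -0.2407 M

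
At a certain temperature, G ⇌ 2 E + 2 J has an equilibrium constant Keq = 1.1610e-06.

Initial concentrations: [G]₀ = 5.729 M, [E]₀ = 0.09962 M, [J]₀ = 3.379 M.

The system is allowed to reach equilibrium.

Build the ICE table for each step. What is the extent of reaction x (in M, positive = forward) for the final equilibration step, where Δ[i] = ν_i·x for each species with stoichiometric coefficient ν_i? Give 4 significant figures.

x = -0.04942 M

Q₀ = 0.01978 vs Keq = 1.1610e-06 ⇒ Q>K, reverse
Step 1:
                    G           E           J
  I             5.729     0.09962       3.379
  C           0.04942    -0.09883    -0.09883
  E             5.778  7.8963e-04        3.28
  solve Keq expr → x = -0.04942; check Q = 1.1610e-06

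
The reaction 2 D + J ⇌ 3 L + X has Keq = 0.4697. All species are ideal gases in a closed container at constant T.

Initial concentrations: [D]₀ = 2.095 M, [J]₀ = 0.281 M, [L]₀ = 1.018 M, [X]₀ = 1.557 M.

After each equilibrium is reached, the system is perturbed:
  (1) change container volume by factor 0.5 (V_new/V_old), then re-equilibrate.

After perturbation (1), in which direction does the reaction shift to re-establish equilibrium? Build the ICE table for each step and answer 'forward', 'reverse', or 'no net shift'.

Direction: reverse

Q₀ = 1.332 vs Keq = 0.4697 ⇒ Q>K, reverse
Step 1:
                   D          J          L          X
  Initial      2.095      0.281      1.018      1.557
  Change      0.1341    0.06703    -0.2011   -0.06703
  Equil        2.229      0.348     0.8169       1.49
  solve Keq expr → x = -0.06703; check Q = 0.4697
Then change container volume by factor 0.5 (V_new/V_old).
Step 2:
                   D          J          L          X
  Initial      4.458     0.6961      1.634       2.98
  Change      0.1622    0.08112    -0.2433   -0.08112
  Equil         4.62     0.7772       1.39      2.899
  solve Keq expr → x = -0.08112; check Q = 0.4697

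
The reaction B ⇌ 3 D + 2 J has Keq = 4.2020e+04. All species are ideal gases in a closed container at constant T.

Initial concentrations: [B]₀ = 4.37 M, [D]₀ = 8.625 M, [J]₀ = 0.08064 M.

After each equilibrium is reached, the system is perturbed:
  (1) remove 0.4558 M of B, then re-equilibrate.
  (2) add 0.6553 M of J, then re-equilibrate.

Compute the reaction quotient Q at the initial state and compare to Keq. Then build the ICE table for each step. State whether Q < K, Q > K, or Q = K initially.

Q₀ = 0.9548; Q < K (proceeds forward)

Q₀ = 0.9548 vs Keq = 4.2020e+04 ⇒ Q<K, forward
Step 1:
                   B          D          J
  I             4.37      8.625    0.08064
  C           -2.331      6.993      4.662
  E            2.039      15.62      4.743
  solve Keq expr → x = 2.331; check Q = 4.2020e+04
Then remove 0.4558 M of B.
Step 2:
                   B          D          J
  I            1.583      15.62      4.743
  C            0.123    -0.3689    -0.2459
  E            1.706      15.25      4.497
  solve Keq expr → x = -0.123; check Q = 4.2020e+04
Then add 0.6553 M of J.
Step 3:
                   B          D          J
  I            1.706      15.25      5.152
  C           0.1388    -0.4165    -0.2776
  E            1.845      14.83      4.874
  solve Keq expr → x = -0.1388; check Q = 4.2020e+04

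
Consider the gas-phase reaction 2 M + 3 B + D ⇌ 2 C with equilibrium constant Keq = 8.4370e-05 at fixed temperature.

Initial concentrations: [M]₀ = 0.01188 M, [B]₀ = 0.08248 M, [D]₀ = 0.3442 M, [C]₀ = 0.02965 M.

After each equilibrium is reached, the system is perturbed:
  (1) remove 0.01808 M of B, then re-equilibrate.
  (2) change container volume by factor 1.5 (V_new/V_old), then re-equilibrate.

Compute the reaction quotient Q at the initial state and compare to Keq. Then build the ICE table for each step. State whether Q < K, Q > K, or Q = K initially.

Q₀ = 3.2252e+04; Q > K (proceeds reverse)

Q₀ = 3.2252e+04 vs Keq = 8.4370e-05 ⇒ Q>K, reverse
Step 1:
                  M         B         D         C
  I         0.01188   0.08248    0.3442   0.02965
  C         0.02964   0.04446   0.01482  -0.02964
  E         0.04152    0.1269     0.359 1.0335e-05
  solve Keq expr → x = -0.01482; check Q = 8.4370e-05
Then remove 0.01808 M of B.
Step 2:
                  M         B         D         C
  I         0.04152    0.1089     0.359 1.0335e-05
  C       2.1266e-06 3.1899e-06 1.0633e-06 -2.1266e-06
  E         0.04152    0.1089     0.359 8.2082e-06
  solve Keq expr → x = -1.0633e-06; check Q = 8.4370e-05
Then change container volume by factor 1.5 (V_new/V_old).
Step 3:
                  M         B         D         C
  I         0.02768   0.07258    0.2393 5.4721e-06
  C       3.0396e-06 4.5594e-06 1.5198e-06 -3.0396e-06
  E         0.02768   0.07258    0.2393 2.4326e-06
  solve Keq expr → x = -1.5198e-06; check Q = 8.4370e-05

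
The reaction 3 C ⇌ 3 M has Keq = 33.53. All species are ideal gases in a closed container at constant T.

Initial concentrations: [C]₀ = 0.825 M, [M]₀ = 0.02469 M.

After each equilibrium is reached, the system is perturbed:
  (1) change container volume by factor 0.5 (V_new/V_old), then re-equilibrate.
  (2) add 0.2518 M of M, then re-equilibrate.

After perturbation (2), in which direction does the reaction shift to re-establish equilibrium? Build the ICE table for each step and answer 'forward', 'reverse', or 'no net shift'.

Direction: reverse

Q₀ = 2.6804e-05 vs Keq = 33.53 ⇒ Q<K, forward
Step 1:
                    C           M
  init          0.825     0.02469
  Δ           -0.6239      0.6239
  eq           0.2011      0.6486
  solve Keq expr → x = 0.208; check Q = 33.53
Then change container volume by factor 0.5 (V_new/V_old).
Step 2:
                    C           M
  init         0.4023       1.297
  Δ                 0           0
  eq           0.4023       1.297
  solve Keq expr → x = 0; check Q = 33.53
Then add 0.2518 M of M.
Step 3:
                    C           M
  init         0.4023       1.549
  Δ            0.0596     -0.0596
  eq           0.4619       1.489
  solve Keq expr → x = -0.01987; check Q = 33.53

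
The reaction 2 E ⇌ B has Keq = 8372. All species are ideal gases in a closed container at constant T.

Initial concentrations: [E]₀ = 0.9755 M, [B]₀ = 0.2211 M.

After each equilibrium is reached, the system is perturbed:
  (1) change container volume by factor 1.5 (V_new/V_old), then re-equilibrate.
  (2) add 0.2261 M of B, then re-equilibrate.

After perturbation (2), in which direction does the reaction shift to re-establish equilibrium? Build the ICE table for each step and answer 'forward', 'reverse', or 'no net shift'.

Direction: reverse

Q₀ = 0.2323 vs Keq = 8372 ⇒ Q<K, forward
Step 1:
                    E           B
  init         0.9755      0.2211
  Δ           -0.9663      0.4832
  eq         0.009172      0.7043
  solve Keq expr → x = 0.4832; check Q = 8372
Then change container volume by factor 1.5 (V_new/V_old).
Step 2:
                    E           B
  init       0.006115      0.4695
  Δ          0.001369 -6.8437e-04
  eq         0.007483      0.4688
  solve Keq expr → x = -6.8437e-04; check Q = 8372
Then add 0.2261 M of B.
Step 3:
                    E           B
  init       0.007483      0.6949
  Δ          0.001622 -8.1109e-04
  eq         0.009105      0.6941
  solve Keq expr → x = -8.1109e-04; check Q = 8372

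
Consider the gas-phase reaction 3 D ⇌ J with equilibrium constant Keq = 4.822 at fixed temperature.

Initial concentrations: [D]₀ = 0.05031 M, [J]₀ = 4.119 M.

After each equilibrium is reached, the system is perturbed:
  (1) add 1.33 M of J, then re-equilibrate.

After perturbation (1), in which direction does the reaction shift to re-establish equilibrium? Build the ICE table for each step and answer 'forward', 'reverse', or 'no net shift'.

Q₀ = 3.2347e+04 vs Keq = 4.822 ⇒ Q>K, reverse
Step 1:
                   D          J
  I          0.05031      4.119
  C           0.8756    -0.2919
  E           0.9259      3.827
  solve Keq expr → x = -0.2919; check Q = 4.822
Then add 1.33 M of J.
Step 2:
                   D          J
  I           0.9259      5.157
  C          0.09469   -0.03156
  E            1.021      5.126
  solve Keq expr → x = -0.03156; check Q = 4.822

Direction: reverse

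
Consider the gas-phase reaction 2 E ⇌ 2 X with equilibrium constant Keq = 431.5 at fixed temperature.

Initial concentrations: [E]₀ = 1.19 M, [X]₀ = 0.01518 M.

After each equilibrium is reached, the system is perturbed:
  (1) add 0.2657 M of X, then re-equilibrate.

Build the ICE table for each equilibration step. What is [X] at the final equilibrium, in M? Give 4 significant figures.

[X]_eq = 1.403 M

Q₀ = 1.6272e-04 vs Keq = 431.5 ⇒ Q<K, forward
Step 1:
                   E          X
  Initial       1.19    0.01518
  Change      -1.135      1.135
  Equil      0.05535       1.15
  solve Keq expr → x = 0.5673; check Q = 431.5
Then add 0.2657 M of X.
Step 2:
                   E          X
  Initial    0.05535      1.416
  Change      0.0122    -0.0122
  Equil      0.06756      1.403
  solve Keq expr → x = -0.006102; check Q = 431.5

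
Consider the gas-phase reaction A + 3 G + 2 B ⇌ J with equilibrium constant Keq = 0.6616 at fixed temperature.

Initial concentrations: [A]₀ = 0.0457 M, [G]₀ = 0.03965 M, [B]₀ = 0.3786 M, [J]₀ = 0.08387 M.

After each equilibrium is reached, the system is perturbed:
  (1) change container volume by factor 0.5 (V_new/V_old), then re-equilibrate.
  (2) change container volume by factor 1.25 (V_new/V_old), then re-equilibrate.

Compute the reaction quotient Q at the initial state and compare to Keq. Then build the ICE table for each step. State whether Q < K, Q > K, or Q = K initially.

Q₀ = 2.0540e+05 vs Keq = 0.6616 ⇒ Q>K, reverse
Step 1:
                  A         G         B         J
  Initial    0.0457   0.03965    0.3786   0.08387
  Change    0.08326    0.2498    0.1665  -0.08326
  Equil       0.129    0.2894    0.5451 6.1457e-04
  solve Keq expr → x = -0.08326; check Q = 0.6616
Then change container volume by factor 0.5 (V_new/V_old).
Step 2:
                  A         G         B         J
  Initial    0.2579    0.5788      1.09  0.001229
  Change   -0.02188  -0.06565  -0.04376   0.02188
  Equil       0.236    0.5132     1.046   0.02311
  solve Keq expr → x = 0.02188; check Q = 0.6616
Then change container volume by factor 1.25 (V_new/V_old).
Step 3:
                  A         G         B         J
  Initial    0.1888    0.4105    0.8372   0.01849
  Change    0.01018   0.03054   0.02036  -0.01018
  Equil       0.199    0.4411    0.8575  0.008309
  solve Keq expr → x = -0.01018; check Q = 0.6616

Q₀ = 2.0540e+05; Q > K (proceeds reverse)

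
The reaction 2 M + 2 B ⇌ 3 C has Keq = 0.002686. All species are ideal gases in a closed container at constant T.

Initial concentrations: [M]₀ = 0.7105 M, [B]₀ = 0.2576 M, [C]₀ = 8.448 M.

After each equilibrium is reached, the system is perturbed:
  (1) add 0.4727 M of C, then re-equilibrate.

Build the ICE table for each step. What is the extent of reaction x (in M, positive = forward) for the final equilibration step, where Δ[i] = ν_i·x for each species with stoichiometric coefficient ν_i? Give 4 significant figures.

x = -0.1295 M

Q₀ = 1.7999e+04 vs Keq = 0.002686 ⇒ Q>K, reverse
Step 1:
                  M         B         C
  I          0.7105    0.2576     8.448
  C           4.784     4.784    -7.175
  E           5.494     5.041     1.273
  solve Keq expr → x = -2.392; check Q = 0.002686
Then add 0.4727 M of C.
Step 2:
                  M         B         C
  I           5.494     5.041     1.745
  C           0.259     0.259   -0.3885
  E           5.753       5.3     1.357
  solve Keq expr → x = -0.1295; check Q = 0.002686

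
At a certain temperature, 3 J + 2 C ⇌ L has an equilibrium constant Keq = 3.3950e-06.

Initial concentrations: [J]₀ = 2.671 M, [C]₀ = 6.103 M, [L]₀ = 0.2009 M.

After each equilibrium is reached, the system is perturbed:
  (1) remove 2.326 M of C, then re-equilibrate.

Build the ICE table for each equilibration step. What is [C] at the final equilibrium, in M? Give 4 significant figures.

[C]_eq = 4.175 M

Q₀ = 2.8306e-04 vs Keq = 3.3950e-06 ⇒ Q>K, reverse
Step 1:
                  J         C         L
  Initial     2.671     6.103    0.2009
  Change     0.5878    0.3919   -0.1959
  Equil       3.259     6.495  0.004956
  solve Keq expr → x = -0.1959; check Q = 3.3950e-06
Then remove 2.326 M of C.
Step 2:
                  J         C         L
  Initial     3.259     4.169  0.004956
  Change   0.008677  0.005785 -0.002892
  Equil       3.268     4.175  0.002064
  solve Keq expr → x = -0.002892; check Q = 3.3950e-06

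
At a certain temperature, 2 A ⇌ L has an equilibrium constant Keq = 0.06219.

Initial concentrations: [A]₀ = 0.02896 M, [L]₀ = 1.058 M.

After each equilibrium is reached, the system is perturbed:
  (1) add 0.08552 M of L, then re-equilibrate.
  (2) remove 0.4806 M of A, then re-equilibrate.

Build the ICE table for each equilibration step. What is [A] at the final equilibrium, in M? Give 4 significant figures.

Q₀ = 1262 vs Keq = 0.06219 ⇒ Q>K, reverse
Step 1:
                  A         L
  I         0.02896     1.058
  C           1.731   -0.8654
  E            1.76    0.1926
  solve Keq expr → x = -0.8654; check Q = 0.06219
Then add 0.08552 M of L.
Step 2:
                  A         L
  I            1.76    0.2781
  C          0.1178  -0.05888
  E           1.878    0.2192
  solve Keq expr → x = -0.05888; check Q = 0.06219
Then remove 0.4806 M of A.
Step 3:
                  A         L
  I           1.397    0.2192
  C          0.1434  -0.07168
  E            1.54    0.1475
  solve Keq expr → x = -0.07168; check Q = 0.06219

[A]_eq = 1.54 M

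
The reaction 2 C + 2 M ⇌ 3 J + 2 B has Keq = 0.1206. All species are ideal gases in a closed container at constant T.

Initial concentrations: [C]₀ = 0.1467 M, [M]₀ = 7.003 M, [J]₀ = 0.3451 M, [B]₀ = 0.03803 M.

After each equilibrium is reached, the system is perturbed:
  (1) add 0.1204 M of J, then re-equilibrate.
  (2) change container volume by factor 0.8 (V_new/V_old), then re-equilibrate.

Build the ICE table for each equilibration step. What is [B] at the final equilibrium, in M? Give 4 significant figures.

[B]_eq = 0.1869 M

Q₀ = 5.6320e-05 vs Keq = 0.1206 ⇒ Q<K, forward
Step 1:
                    C           M           J           B
  I            0.1467       7.003      0.3451     0.03803
  C           -0.1212     -0.1212      0.1818      0.1212
  E           0.02549       6.882      0.5269      0.1592
  solve Keq expr → x = 0.06061; check Q = 0.1206
Then add 0.1204 M of J.
Step 2:
                    C           M           J           B
  I           0.02549       6.882      0.6473      0.1592
  C          0.006891    0.006891    -0.01034   -0.006891
  E           0.03238       6.889       0.637      0.1524
  solve Keq expr → x = -0.003445; check Q = 0.1206
Then change container volume by factor 0.8 (V_new/V_old).
Step 3:
                    C           M           J           B
  I           0.04047       8.611      0.7962      0.1904
  C          0.003492    0.003492   -0.005238   -0.003492
  E           0.04396       8.614       0.791      0.1869
  solve Keq expr → x = -0.001746; check Q = 0.1206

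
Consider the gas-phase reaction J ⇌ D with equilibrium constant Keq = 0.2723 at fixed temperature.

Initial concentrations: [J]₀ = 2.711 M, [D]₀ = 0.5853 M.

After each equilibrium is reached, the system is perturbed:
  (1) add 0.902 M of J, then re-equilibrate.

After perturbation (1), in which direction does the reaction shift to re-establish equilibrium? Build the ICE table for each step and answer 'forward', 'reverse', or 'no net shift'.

Direction: forward

Q₀ = 0.2159 vs Keq = 0.2723 ⇒ Q<K, forward
Step 1:
                    J           D
  init          2.711      0.5853
  Δ           -0.1202      0.1202
  eq            2.591      0.7055
  solve Keq expr → x = 0.1202; check Q = 0.2723
Then add 0.902 M of J.
Step 2:
                    J           D
  init          3.493      0.7055
  Δ            -0.193       0.193
  eq              3.3      0.8985
  solve Keq expr → x = 0.193; check Q = 0.2723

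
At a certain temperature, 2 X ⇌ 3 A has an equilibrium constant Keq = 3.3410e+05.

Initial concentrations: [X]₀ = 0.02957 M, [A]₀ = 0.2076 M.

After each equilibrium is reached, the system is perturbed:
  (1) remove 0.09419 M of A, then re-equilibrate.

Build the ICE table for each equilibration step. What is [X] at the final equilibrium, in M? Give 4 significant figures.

Q₀ = 10.23 vs Keq = 3.3410e+05 ⇒ Q<K, forward
Step 1:
                  X         A
  Initial   0.02957    0.2076
  Change   -0.02935   0.04403
  Equil   2.1837e-04    0.2516
  solve Keq expr → x = 0.01468; check Q = 3.3410e+05
Then remove 0.09419 M of A.
Step 2:
                  X         A
  Initial 2.1837e-04    0.1574
  Change  -1.1013e-04 1.6519e-04
  Equil   1.0824e-04    0.1576
  solve Keq expr → x = 5.5064e-05; check Q = 3.3410e+05

[X]_eq = 1.0824e-04 M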